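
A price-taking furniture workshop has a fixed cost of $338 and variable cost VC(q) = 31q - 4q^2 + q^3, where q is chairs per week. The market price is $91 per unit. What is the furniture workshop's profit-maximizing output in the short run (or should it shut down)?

Produce at q = 6

Strip out fixed cost: VC = 31q - 4q^2 + q^3. Then AVC = 31 - 4q + q^2 and MC = 31 - 8q + 3q^2.
AVC is minimized where dAVC/dq = -4 + 2q = 0, at q = 2; min AVC = 31 - 4·2 + 2^2 = $27.
Since P = $91 ≥ min AVC = $27, price covers variable cost and the firm should produce.
Set P = MC: 91 = 31 - 8q + 3q^2 → -60 - 8q + 3q^2 = 0. The roots are q = -10/3 and q = 6; the profit-maximizing output is on the rising part of MC, so q* = 6.
Check: AVC at q = 6 is $43 ≤ P, so revenue covers variable cost.
Profit = P·q − TC = 91·6 − 596 = -$50, a loss, but smaller than the $338 fixed cost the firm would lose by shutting down.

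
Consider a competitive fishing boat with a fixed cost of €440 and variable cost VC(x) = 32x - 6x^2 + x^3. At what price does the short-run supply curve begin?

The firm shuts down when price falls below the minimum of average variable cost. AVC = VC/x = 32 - 6x + x^2.
At the minimum of AVC, MC = AVC. MC = 32 - 12x + 3x^2; setting MC = AVC gives 2x^2 - 6x = 0, so x = 3. min AVC = 23.
For P < €23 the firm produces nothing.

€23 per unit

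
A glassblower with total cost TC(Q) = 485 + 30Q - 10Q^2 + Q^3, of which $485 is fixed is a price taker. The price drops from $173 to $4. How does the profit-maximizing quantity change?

AVC = 30 - 10Q + Q^2, minimized at Q = 5 where min AVC = $5. MC = 30 - 20Q + 3Q^2.
With P = $173 above the shutdown price, P = MC gives Q = 11.
At P = $4 < min AVC = $5, price no longer covers variable cost at any output, so the firm shuts down: Q = 0.

Output falls from 11 to 0 (the firm shuts down)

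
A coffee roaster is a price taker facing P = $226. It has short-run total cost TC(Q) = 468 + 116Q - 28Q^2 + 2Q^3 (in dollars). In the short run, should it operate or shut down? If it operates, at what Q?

Strip out fixed cost: VC = 116Q - 28Q^2 + 2Q^3. Then AVC = 116 - 28Q + 2Q^2 and MC = 116 - 56Q + 6Q^2.
AVC hits its minimum where MC = AVC, at Q = 7, giving min AVC = 116 - 28·7 + 2·7^2 = $18.
Since P = $226 ≥ min AVC = $18, price covers variable cost and the firm should produce.
Set P = MC: 226 = 116 - 56Q + 6Q^2 → -110 - 56Q + 6Q^2 = 0. The roots are Q = -5/3 and Q = 11; the profit-maximizing output is on the rising part of MC, so Q* = 11.
Check: AVC at Q = 11 is $50 ≤ P, so revenue covers variable cost.
Profit = P·Q − TC = 226·11 − 1018 = $1468.

Produce at Q = 11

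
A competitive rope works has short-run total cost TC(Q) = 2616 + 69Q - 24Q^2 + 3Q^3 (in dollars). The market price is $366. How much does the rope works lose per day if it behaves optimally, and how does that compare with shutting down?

AVC = 69 - 24Q + 3Q^2; min AVC = $21 at Q = 4. Since P = $366 ≥ min AVC, the firm produces.
MC = 69 - 48Q + 9Q^2. Setting P = MC and taking the root on the rising branch gives Q* = 9.
TR = 366·9 = 3294. TC = 2616 + 864 = 3480. Profit = 3294 − 3480 = -$186.
Shutting down would mean losing the fixed cost of $2616, so operating at a loss of $186 is better by $2430.

Profit = -$186 at Q = 9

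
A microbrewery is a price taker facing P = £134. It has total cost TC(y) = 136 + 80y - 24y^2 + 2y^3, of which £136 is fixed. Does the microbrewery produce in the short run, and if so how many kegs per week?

Produce at y = 9

From TC, MC = TC'(y) = 80 - 48y + 6y^2 and AVC = VC/y = 80 - 24y + 2y^2.
The AVC parabola has its vertex at y = 24/4 = 6, where AVC = 80 - 24·6 + 2·6^2 = £8.
P = £134 exceeds min AVC = £8, so the firm stays open.
Solving P = MC: -54 - 48y + 6y^2 = 0 ⇒ y = -1 or 9. On the upward-sloping branch, y* = 9.
Check: AVC at y = 9 is £26 ≤ P, so revenue covers variable cost.
Profit = P·y − TC = 134·9 − 370 = £836.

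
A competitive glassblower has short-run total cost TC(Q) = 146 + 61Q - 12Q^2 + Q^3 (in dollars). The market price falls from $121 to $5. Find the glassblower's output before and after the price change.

Output falls from 10 to 0 (the firm shuts down)

AVC = 61 - 12Q + Q^2, minimized at Q = 6 where min AVC = $25. MC = 61 - 24Q + 3Q^2.
At P = $121 ≥ min AVC, set P = MC on the rising branch: Q = 10.
At P = $5 < min AVC = $25, price no longer covers variable cost at any output, so the firm shuts down: Q = 0.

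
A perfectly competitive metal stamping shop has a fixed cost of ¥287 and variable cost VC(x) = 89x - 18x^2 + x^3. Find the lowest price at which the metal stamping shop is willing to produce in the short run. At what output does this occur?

¥8 per unit, at x = 9

The shutdown price is the minimum of AVC. VC = 89x - 18x^2 + x^3, so AVC = 89 - 18x + x^2.
dAVC/dx = -18 + 2x = 0 gives x = 9. min AVC = 89 - 18·9 + 9^2 = 8.
So the shutdown price is ¥8.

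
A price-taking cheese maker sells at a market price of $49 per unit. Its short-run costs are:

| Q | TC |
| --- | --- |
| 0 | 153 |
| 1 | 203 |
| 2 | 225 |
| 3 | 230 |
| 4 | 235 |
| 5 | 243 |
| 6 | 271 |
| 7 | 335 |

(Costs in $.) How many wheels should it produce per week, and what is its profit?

Profit at each row (π = 49Q − TC): Q=0: -153; Q=1: -154; Q=2: -127; Q=3: -83; Q=4: -39; Q=5: 2; Q=6: 23; Q=7: 8.
Profit is maximized at Q = 6. AVC there is 118/6 = $19.67 ≤ P, so producing beats shutting down (which would give -$153).

Q = 6; profit = $23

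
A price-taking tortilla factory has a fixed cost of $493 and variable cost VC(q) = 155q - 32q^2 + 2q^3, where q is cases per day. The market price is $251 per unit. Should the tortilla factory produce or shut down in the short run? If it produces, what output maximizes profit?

Produce at q = 12

Strip out fixed cost: VC = 155q - 32q^2 + 2q^3. Then AVC = 155 - 32q + 2q^2 and MC = 155 - 64q + 6q^2.
The AVC parabola has its vertex at q = 32/4 = 8, where AVC = 155 - 32·8 + 2·8^2 = $27.
P = $251 exceeds min AVC = $27, so the firm stays open.
Set P = MC: 251 = 155 - 64q + 6q^2 → -96 - 64q + 6q^2 = 0. The roots are q = -4/3 and q = 12; the profit-maximizing output is on the rising part of MC, so q* = 12.
Check: AVC at q = 12 is $59 ≤ P, so revenue covers variable cost.
Profit = P·q − TC = 251·12 − 1201 = $1811.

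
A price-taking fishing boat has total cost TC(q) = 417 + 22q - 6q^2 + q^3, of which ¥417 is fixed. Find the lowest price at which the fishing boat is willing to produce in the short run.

The firm shuts down when price falls below the minimum of average variable cost. AVC = VC/q = 22 - 6q + q^2.
At the minimum of AVC, MC = AVC. MC = 22 - 12q + 3q^2; setting MC = AVC gives 2q^2 - 6q = 0, so q = 3. min AVC = 13.
The firm shuts down for any P below ¥13.

¥13 per unit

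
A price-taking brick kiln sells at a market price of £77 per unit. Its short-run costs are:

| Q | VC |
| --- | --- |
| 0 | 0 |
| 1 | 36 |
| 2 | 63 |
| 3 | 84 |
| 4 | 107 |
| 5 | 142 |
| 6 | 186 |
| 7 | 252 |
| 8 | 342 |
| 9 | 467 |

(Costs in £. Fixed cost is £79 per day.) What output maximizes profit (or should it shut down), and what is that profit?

Q = 7; profit = £208

Compute π = P·Q − TC at each output: Q=0: -79; Q=1: -38; Q=2: 12; Q=3: 68; Q=4: 122; Q=5: 164; Q=6: 197; Q=7: 208; Q=8: 195; Q=9: 147.
Profit is maximized at Q = 7. AVC there is 252/7 = £36 ≤ P, so producing beats shutting down (which would give -£79).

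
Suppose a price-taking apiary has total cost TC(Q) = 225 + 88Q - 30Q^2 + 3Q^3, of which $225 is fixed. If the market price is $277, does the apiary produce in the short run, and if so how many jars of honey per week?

From TC, MC = TC'(Q) = 88 - 60Q + 9Q^2 and AVC = VC/Q = 88 - 30Q + 3Q^2.
AVC hits its minimum where MC = AVC, at Q = 5, giving min AVC = 88 - 30·5 + 3·5^2 = $13.
Since P = $277 ≥ min AVC = $13, price covers variable cost and the firm should produce.
Solving P = MC: -189 - 60Q + 9Q^2 = 0 ⇒ Q = -7/3 or 9. On the upward-sloping branch, Q* = 9.
Check: AVC at Q = 9 is $61 ≤ P, so revenue covers variable cost.
Profit = P·Q − TC = 277·9 − 774 = $1719.

Produce at Q = 9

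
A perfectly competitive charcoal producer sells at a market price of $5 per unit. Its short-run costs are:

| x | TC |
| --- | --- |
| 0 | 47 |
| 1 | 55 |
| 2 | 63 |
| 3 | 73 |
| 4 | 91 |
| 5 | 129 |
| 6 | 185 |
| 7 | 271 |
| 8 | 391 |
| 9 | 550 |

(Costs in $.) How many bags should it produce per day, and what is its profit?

x = 0 (shut down); profit = -$47

Compute π = P·x − TC at each output: x=0: -47; x=1: -50; x=2: -53; x=3: -58; x=4: -71; x=5: -104; x=6: -155; x=7: -236; x=8: -351; x=9: -505.
Profit is highest at x = 0. Equivalently, the lowest AVC in the table is 8/1 ≈ $8 at x = 1, and P = $5 falls below it — price never covers variable cost, so the firm shuts down and loses only its fixed cost.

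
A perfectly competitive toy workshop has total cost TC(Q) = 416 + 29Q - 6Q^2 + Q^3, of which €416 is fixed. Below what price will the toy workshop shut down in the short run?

Short-run supply begins at min AVC. From VC = 29Q - 6Q^2 + Q^3, AVC = 29 - 6Q + Q^2.
At the minimum of AVC, MC = AVC. MC = 29 - 12Q + 3Q^2; setting MC = AVC gives 2Q^2 - 6Q = 0, so Q = 3. min AVC = 20.
So the shutdown price is €20.

€20 per unit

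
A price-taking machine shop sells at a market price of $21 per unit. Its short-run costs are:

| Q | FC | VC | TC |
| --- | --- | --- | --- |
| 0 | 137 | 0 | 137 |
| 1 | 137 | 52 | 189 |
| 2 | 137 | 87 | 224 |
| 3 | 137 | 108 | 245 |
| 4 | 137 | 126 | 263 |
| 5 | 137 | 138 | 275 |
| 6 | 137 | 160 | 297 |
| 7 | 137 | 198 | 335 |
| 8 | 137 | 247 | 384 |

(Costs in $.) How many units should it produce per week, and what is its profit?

Q = 0 (shut down); profit = -$137

Compute π = P·Q − TC at each output: Q=0: -137; Q=1: -168; Q=2: -182; Q=3: -182; Q=4: -179; Q=5: -170; Q=6: -171; Q=7: -188; Q=8: -216.
Profit is highest at Q = 0. Equivalently, the lowest AVC in the table is 160/6 ≈ $26.67 at Q = 6, and P = $21 falls below it — price never covers variable cost, so the firm shuts down and loses only its fixed cost.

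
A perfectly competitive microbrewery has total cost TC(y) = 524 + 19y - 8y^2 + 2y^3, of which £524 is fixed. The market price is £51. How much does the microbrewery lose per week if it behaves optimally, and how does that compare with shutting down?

AVC = 19 - 8y + 2y^2 has its minimum £11 at y = 2; price £51 clears that bar, so the firm operates.
With MC = 19 - 16y + 6y^2, P = MC on the upward-sloping part at y* = 4.
TR = 51·4 = 204. TC = 524 + 76 = 600. Profit = 204 − 600 = -£396.
By producing, the firm covers all variable cost plus £128 of fixed cost; shutting down would lose the full £524.

Profit = -£396 at y = 4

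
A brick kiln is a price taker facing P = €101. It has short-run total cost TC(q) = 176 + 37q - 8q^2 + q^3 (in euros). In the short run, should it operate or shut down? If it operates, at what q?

Produce at q = 8

Variable cost is VC = 37q - 8q^2 + q^3, so AVC = VC/q = 37 - 8q + q^2 and MC = dTC/dq = 37 - 16q + 3q^2.
AVC is minimized where dAVC/dq = -8 + 2q = 0, at q = 4; min AVC = 37 - 8·4 + 4^2 = €21.
Because €101 ≥ €21, revenue can cover variable cost; the firm operates.
Set P = MC: 101 = 37 - 16q + 3q^2 → -64 - 16q + 3q^2 = 0. The roots are q = -8/3 and q = 8; the profit-maximizing output is on the rising part of MC, so q* = 8.
Check: AVC at q = 8 is €37 ≤ P, so revenue covers variable cost.
Profit = P·q − TC = 101·8 − 472 = €336.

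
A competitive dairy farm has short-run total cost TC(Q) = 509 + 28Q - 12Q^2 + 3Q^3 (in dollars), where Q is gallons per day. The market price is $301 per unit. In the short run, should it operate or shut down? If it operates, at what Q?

Produce at Q = 7

Strip out fixed cost: VC = 28Q - 12Q^2 + 3Q^3. Then AVC = 28 - 12Q + 3Q^2 and MC = 28 - 24Q + 9Q^2.
AVC is minimized where dAVC/dQ = -12 + 6Q = 0, at Q = 2; min AVC = 28 - 12·2 + 3·2^2 = $16.
Because $301 ≥ $16, revenue can cover variable cost; the firm operates.
Set P = MC: 301 = 28 - 24Q + 9Q^2 → -273 - 24Q + 9Q^2 = 0. The roots are Q = -13/3 and Q = 7; the profit-maximizing output is on the rising part of MC, so Q* = 7.
Check: AVC at Q = 7 is $91 ≤ P, so revenue covers variable cost.
Profit = P·Q − TC = 301·7 − 1146 = $961.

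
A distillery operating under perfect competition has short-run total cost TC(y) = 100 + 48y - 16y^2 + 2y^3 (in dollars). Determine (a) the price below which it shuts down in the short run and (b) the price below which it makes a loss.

Shutdown price = $16; break-even price = $38

AVC = 48 - 16y + 2y^2; minimized at y = 4, giving min AVC = $16. That is the shutdown price.
ATC = 100/y + 48 - 16y + 2y^2. Setting dATC/dy = −100/y^2 − 16 + 4y = 0 gives y = 5 (since 4·5^3 − 16·5^2 = 100).
min ATC = 100/5 + 48 − 16·5 + 2·5^2 = $38. That is the break-even price.
Between these two prices the firm operates at a loss; above $38 it earns a profit.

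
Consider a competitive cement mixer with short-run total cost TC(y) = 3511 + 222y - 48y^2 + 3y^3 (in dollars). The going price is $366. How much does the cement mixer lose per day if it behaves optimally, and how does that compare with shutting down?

AVC = 222 - 48y + 3y^2; min AVC = $30 at y = 8. Since P = $366 ≥ min AVC, the firm produces.
With MC = 222 - 96y + 9y^2, P = MC on the upward-sloping part at y* = 12.
TR = 366·12 = 4392. TC = 3511 + 936 = 4447. Profit = 4392 − 4447 = -$55.
Shutting down would mean losing the fixed cost of $3511, so operating at a loss of $55 is better by $3456.

Profit = -$55 at y = 12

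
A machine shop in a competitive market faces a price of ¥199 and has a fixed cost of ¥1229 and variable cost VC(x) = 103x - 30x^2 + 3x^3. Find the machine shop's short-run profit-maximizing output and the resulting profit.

AVC = 103 - 30x + 3x^2 has its minimum ¥28 at x = 5; price ¥199 clears that bar, so the firm operates.
With MC = 103 - 60x + 9x^2, P = MC on the upward-sloping part at x* = 8.
TR = 199·8 = 1592. TC = 1229 + 440 = 1669. Profit = 1592 − 1669 = -¥77.
By producing, the firm covers all variable cost plus ¥1152 of fixed cost; shutting down would lose the full ¥1229.

Profit = -¥77 at x = 8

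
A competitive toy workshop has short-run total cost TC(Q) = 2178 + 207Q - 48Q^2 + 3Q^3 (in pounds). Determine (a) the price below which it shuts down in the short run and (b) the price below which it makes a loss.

AVC = 207 - 48Q + 3Q^2; minimized at Q = 8, giving min AVC = £15. That is the shutdown price.
ATC = 2178/Q + 207 - 48Q + 3Q^2. Setting dATC/dQ = −2178/Q^2 − 48 + 6Q = 0 gives Q = 11 (since 6·11^3 − 48·11^2 = 2178).
min ATC = 2178/11 + 207 − 48·11 + 3·11^2 = £240. That is the break-even price.
Between these two prices the firm operates at a loss; above £240 it earns a profit.

Shutdown price = £15; break-even price = £240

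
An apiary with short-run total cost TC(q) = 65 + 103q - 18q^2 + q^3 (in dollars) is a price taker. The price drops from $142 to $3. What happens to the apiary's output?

Output falls from 13 to 0 (the firm shuts down)

AVC = 103 - 18q + q^2, minimized at q = 9 where min AVC = $22. MC = 103 - 36q + 3q^2.
At P = $142 ≥ min AVC, set P = MC on the rising branch: q = 13.
At P = $3 < min AVC = $22, price no longer covers variable cost at any output, so the firm shuts down: q = 0.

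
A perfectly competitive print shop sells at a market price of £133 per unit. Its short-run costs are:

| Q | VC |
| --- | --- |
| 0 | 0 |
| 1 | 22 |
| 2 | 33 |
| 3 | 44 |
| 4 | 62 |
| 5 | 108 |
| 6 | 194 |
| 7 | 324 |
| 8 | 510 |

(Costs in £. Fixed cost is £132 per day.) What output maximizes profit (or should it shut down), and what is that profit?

Tabulate TR − TC: Q=0: -132; Q=1: -21; Q=2: 101; Q=3: 223; Q=4: 338; Q=5: 425; Q=6: 472; Q=7: 475; Q=8: 422.
Profit is maximized at Q = 7. AVC there is 324/7 = £46.29 ≤ P, so producing beats shutting down (which would give -£132).

Q = 7; profit = £475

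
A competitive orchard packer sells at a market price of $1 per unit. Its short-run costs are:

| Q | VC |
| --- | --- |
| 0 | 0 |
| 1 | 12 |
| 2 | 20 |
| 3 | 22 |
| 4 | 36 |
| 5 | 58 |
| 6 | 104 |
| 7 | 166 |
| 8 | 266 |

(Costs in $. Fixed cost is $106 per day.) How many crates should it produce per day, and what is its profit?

Q = 0 (shut down); profit = -$106

Tabulate TR − TC: Q=0: -106; Q=1: -117; Q=2: -124; Q=3: -125; Q=4: -138; Q=5: -159; Q=6: -204; Q=7: -265; Q=8: -364.
Profit is highest at Q = 0. Equivalently, the lowest AVC in the table is 22/3 ≈ $7.33 at Q = 3, and P = $1 falls below it — price never covers variable cost, so the firm shuts down and loses only its fixed cost.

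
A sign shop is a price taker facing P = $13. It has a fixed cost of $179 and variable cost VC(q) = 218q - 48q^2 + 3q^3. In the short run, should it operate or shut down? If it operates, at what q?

Shut down

From TC, MC = TC'(q) = 218 - 96q + 9q^2 and AVC = VC/q = 218 - 48q + 3q^2.
AVC is minimized where dAVC/dq = -48 + 6q = 0, at q = 8; min AVC = 218 - 48·8 + 3·8^2 = $26.
Since P = $13 < min AVC = $26, price fails to cover variable cost at any output.
The firm minimizes its loss by shutting down and losing only its fixed cost of $179.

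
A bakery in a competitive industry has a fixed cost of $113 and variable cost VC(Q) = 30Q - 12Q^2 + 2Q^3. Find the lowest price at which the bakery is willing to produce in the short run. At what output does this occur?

$12 per unit, at Q = 3

Short-run supply begins at min AVC. From VC = 30Q - 12Q^2 + 2Q^3, AVC = 30 - 12Q + 2Q^2.
At the minimum of AVC, MC = AVC. MC = 30 - 24Q + 6Q^2; setting MC = AVC gives 4Q^2 - 12Q = 0, so Q = 3. min AVC = 12.
The firm shuts down for any P below $12.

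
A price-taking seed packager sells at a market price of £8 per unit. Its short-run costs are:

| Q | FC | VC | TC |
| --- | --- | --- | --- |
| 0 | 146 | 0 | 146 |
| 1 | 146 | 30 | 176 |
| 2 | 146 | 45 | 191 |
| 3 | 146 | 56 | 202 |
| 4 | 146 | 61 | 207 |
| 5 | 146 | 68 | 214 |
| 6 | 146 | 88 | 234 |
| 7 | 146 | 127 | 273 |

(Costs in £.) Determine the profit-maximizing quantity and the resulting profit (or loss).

Q = 0 (shut down); profit = -£146

Tabulate TR − TC: Q=0: -146; Q=1: -168; Q=2: -175; Q=3: -178; Q=4: -175; Q=5: -174; Q=6: -186; Q=7: -217.
Profit is highest at Q = 0. Equivalently, the lowest AVC in the table is 68/5 ≈ £13.60 at Q = 5, and P = £8 falls below it — price never covers variable cost, so the firm shuts down and loses only its fixed cost.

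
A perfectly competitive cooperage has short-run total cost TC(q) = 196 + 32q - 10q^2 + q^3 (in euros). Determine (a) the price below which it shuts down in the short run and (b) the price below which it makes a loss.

AVC = 32 - 10q + q^2; minimized at q = 5, giving min AVC = €7. That is the shutdown price.
ATC = 196/q + 32 - 10q + q^2. Setting dATC/dq = −196/q^2 − 10 + 2q = 0 gives q = 7 (since 2·7^3 − 10·7^2 = 196).
min ATC = 196/7 + 32 − 10·7 + 7^2 = €39. That is the break-even price.
Between these two prices the firm operates at a loss; above €39 it earns a profit.

Shutdown price = €7; break-even price = €39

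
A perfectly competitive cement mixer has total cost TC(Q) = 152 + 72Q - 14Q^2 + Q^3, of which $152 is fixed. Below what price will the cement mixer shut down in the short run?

Short-run supply begins at min AVC. From VC = 72Q - 14Q^2 + Q^3, AVC = 72 - 14Q + Q^2.
At the minimum of AVC, MC = AVC. MC = 72 - 28Q + 3Q^2; setting MC = AVC gives 2Q^2 - 14Q = 0, so Q = 7. min AVC = 23.
For P < $23 the firm produces nothing.

$23 per unit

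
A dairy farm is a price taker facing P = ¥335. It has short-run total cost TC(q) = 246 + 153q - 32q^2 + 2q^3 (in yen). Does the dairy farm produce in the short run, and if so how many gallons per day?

Variable cost is VC = 153q - 32q^2 + 2q^3, so AVC = VC/q = 153 - 32q + 2q^2 and MC = dTC/dq = 153 - 64q + 6q^2.
AVC is minimized where dAVC/dq = -32 + 4q = 0, at q = 8; min AVC = 153 - 32·8 + 2·8^2 = ¥25.
P = ¥335 exceeds min AVC = ¥25, so the firm stays open.
Solving P = MC: -182 - 64q + 6q^2 = 0 ⇒ q = -7/3 or 13. On the upward-sloping branch, q* = 13.
Check: AVC at q = 13 is ¥75 ≤ P, so revenue covers variable cost.
Profit = P·q − TC = 335·13 − 1221 = ¥3134.

Produce at q = 13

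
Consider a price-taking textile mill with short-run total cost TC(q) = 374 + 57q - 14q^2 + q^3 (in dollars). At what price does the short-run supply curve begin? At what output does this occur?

$8 per unit, at q = 7

The shutdown price is the minimum of AVC. VC = 57q - 14q^2 + q^3, so AVC = 57 - 14q + q^2.
At the minimum of AVC, MC = AVC. MC = 57 - 28q + 3q^2; setting MC = AVC gives 2q^2 - 14q = 0, so q = 7. min AVC = 8.
For P < $8 the firm produces nothing.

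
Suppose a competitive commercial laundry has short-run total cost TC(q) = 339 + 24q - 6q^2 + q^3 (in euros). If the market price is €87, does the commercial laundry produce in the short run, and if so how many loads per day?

Produce at q = 7

Variable cost is VC = 24q - 6q^2 + q^3, so AVC = VC/q = 24 - 6q + q^2 and MC = dTC/dq = 24 - 12q + 3q^2.
The AVC parabola has its vertex at q = 6/2 = 3, where AVC = 24 - 6·3 + 3^2 = €15.
P = €87 exceeds min AVC = €15, so the firm stays open.
Solving P = MC: -63 - 12q + 3q^2 = 0 ⇒ q = -3 or 7. On the upward-sloping branch, q* = 7.
Check: AVC at q = 7 is €31 ≤ P, so revenue covers variable cost.
Profit = P·q − TC = 87·7 − 556 = €53.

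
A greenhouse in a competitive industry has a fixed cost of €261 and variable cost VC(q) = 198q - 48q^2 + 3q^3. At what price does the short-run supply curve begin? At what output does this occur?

Short-run supply begins at min AVC. From VC = 198q - 48q^2 + 3q^3, AVC = 198 - 48q + 3q^2.
At the minimum of AVC, MC = AVC. MC = 198 - 96q + 9q^2; setting MC = AVC gives 6q^2 - 48q = 0, so q = 8. min AVC = 6.
The firm shuts down for any P below €6.

€6 per unit, at q = 8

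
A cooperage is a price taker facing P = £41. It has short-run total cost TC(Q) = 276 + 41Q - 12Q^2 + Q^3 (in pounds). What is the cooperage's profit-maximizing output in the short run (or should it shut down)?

Produce at Q = 8

Strip out fixed cost: VC = 41Q - 12Q^2 + Q^3. Then AVC = 41 - 12Q + Q^2 and MC = 41 - 24Q + 3Q^2.
AVC hits its minimum where MC = AVC, at Q = 6, giving min AVC = 41 - 12·6 + 6^2 = £5.
P = £41 exceeds min AVC = £5, so the firm stays open.
P = MC gives -24Q + 3Q^2 = 0, with roots 0 and 8. Take the larger (rising MC): Q* = 8.
Check: AVC at Q = 8 is £9 ≤ P, so revenue covers variable cost.
Profit = P·Q − TC = 41·8 − 348 = -£20, a loss, but smaller than the £276 fixed cost the firm would lose by shutting down.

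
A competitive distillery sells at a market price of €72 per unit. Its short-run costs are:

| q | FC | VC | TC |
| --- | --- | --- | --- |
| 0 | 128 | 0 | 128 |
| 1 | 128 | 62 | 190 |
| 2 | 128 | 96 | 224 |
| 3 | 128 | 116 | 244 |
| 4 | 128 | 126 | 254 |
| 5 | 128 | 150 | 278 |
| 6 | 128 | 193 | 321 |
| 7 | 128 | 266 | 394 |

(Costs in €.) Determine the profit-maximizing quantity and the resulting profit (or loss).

q = 6; profit = €111

Profit at each row (π = 72q − TC): q=0: -128; q=1: -118; q=2: -80; q=3: -28; q=4: 34; q=5: 82; q=6: 111; q=7: 110.
Profit is maximized at q = 6. AVC there is 193/6 = €32.17 ≤ P, so producing beats shutting down (which would give -€128).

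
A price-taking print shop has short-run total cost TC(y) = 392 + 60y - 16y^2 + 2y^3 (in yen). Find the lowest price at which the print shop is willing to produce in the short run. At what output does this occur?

The firm shuts down when price falls below the minimum of average variable cost. AVC = VC/y = 60 - 16y + 2y^2.
dAVC/dy = -16 + 4y = 0 gives y = 4. min AVC = 60 - 16·4 + 2·4^2 = 28.
For P < ¥28 the firm produces nothing.

¥28 per unit, at y = 4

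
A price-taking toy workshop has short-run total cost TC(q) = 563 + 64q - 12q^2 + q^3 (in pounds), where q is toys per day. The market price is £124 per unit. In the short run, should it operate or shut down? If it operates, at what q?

Produce at q = 10

From TC, MC = TC'(q) = 64 - 24q + 3q^2 and AVC = VC/q = 64 - 12q + q^2.
AVC hits its minimum where MC = AVC, at q = 6, giving min AVC = 64 - 12·6 + 6^2 = £28.
P = £124 exceeds min AVC = £28, so the firm stays open.
Solving P = MC: -60 - 24q + 3q^2 = 0 ⇒ q = -2 or 10. On the upward-sloping branch, q* = 10.
Check: AVC at q = 10 is £44 ≤ P, so revenue covers variable cost.
Profit = P·q − TC = 124·10 − 1003 = £237.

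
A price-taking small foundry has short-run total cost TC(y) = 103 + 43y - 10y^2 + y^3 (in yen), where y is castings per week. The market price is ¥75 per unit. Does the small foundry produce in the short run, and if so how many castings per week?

Strip out fixed cost: VC = 43y - 10y^2 + y^3. Then AVC = 43 - 10y + y^2 and MC = 43 - 20y + 3y^2.
AVC is minimized where dAVC/dy = -10 + 2y = 0, at y = 5; min AVC = 43 - 10·5 + 5^2 = ¥18.
P = ¥75 exceeds min AVC = ¥18, so the firm stays open.
Set P = MC: 75 = 43 - 20y + 3y^2 → -32 - 20y + 3y^2 = 0. The roots are y = -4/3 and y = 8; the profit-maximizing output is on the rising part of MC, so y* = 8.
Check: AVC at y = 8 is ¥27 ≤ P, so revenue covers variable cost.
Profit = P·y − TC = 75·8 − 319 = ¥281.

Produce at y = 8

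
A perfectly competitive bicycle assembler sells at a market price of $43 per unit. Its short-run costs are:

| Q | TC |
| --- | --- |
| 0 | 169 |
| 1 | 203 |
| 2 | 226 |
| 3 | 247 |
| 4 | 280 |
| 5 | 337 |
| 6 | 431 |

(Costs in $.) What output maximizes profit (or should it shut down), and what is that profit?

Q = 4; profit = -$108

Profit at each row (π = 43Q − TC): Q=0: -169; Q=1: -160; Q=2: -140; Q=3: -118; Q=4: -108; Q=5: -122; Q=6: -173.
Profit is maximized at Q = 4. AVC there is 111/4 = $27.75 ≤ P, so producing beats shutting down (which would give -$169).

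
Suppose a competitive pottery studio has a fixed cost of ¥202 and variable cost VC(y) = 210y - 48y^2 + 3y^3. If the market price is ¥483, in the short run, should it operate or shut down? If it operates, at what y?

From TC, MC = TC'(y) = 210 - 96y + 9y^2 and AVC = VC/y = 210 - 48y + 3y^2.
AVC hits its minimum where MC = AVC, at y = 8, giving min AVC = 210 - 48·8 + 3·8^2 = ¥18.
Since P = ¥483 ≥ min AVC = ¥18, price covers variable cost and the firm should produce.
Solving P = MC: -273 - 96y + 9y^2 = 0 ⇒ y = -7/3 or 13. On the upward-sloping branch, y* = 13.
Check: AVC at y = 13 is ¥93 ≤ P, so revenue covers variable cost.
Profit = P·y − TC = 483·13 − 1411 = ¥4868.

Produce at y = 13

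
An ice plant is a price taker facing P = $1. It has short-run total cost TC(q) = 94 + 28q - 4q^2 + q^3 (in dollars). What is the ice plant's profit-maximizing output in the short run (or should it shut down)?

Strip out fixed cost: VC = 28q - 4q^2 + q^3. Then AVC = 28 - 4q + q^2 and MC = 28 - 8q + 3q^2.
The AVC parabola has its vertex at q = 4/2 = 2, where AVC = 28 - 4·2 + 2^2 = $24.
Since P = $1 < min AVC = $24, price fails to cover variable cost at any output.
Shutting down limits the loss to fixed cost, $94.

Shut down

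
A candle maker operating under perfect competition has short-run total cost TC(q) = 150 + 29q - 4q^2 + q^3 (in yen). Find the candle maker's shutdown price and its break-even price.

Shutdown price = ¥25; break-even price = ¥64

Shutdown price = min AVC. AVC = 29 - 4q + q^2, with vertex at q = 2 and minimum ¥25.
ATC = 150/q + 29 - 4q + q^2. Setting dATC/dq = −150/q^2 − 4 + 2q = 0 gives q = 5 (since 2·5^3 − 4·5^2 = 150).
min ATC = 150/5 + 29 − 4·5 + 5^2 = ¥64. That is the break-even price.
Between these two prices the firm operates at a loss; above ¥64 it earns a profit.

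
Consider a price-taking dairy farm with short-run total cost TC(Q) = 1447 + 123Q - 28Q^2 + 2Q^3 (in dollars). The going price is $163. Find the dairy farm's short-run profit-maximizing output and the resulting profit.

AVC = 123 - 28Q + 2Q^2; min AVC = $25 at Q = 7. Since P = $163 ≥ min AVC, the firm produces.
MC = 123 - 56Q + 6Q^2. Setting P = MC and taking the root on the rising branch gives Q* = 10.
TR = 163·10 = 1630. TC = 1447 + 430 = 1877. Profit = 1630 − 1877 = -$247.
That loss of $247 beats the $1447 the firm would lose by shutting down; producing recovers $1200 of fixed cost.

Profit = -$247 at Q = 10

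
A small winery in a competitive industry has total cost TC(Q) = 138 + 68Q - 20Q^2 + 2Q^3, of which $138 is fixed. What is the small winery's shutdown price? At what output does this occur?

The shutdown price is the minimum of AVC. VC = 68Q - 20Q^2 + 2Q^3, so AVC = 68 - 20Q + 2Q^2.
dAVC/dQ = -20 + 4Q = 0 gives Q = 5. min AVC = 68 - 20·5 + 2·5^2 = 18.
The firm shuts down for any P below $18.

$18 per unit, at Q = 5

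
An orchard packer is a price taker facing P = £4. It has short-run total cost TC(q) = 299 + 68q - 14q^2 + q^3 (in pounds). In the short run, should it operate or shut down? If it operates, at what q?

Shut down

Variable cost is VC = 68q - 14q^2 + q^3, so AVC = VC/q = 68 - 14q + q^2 and MC = dTC/dq = 68 - 28q + 3q^2.
The AVC parabola has its vertex at q = 14/2 = 7, where AVC = 68 - 14·7 + 7^2 = £19.
P = £4 lies below min AVC = £19; no output level covers variable cost.
Shutting down limits the loss to fixed cost, £299.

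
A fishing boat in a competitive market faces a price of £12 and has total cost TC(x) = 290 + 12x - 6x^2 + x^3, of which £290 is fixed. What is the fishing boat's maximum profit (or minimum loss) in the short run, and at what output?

Profit = -£258 at x = 4

AVC = 12 - 6x + x^2 has its minimum £3 at x = 3; price £12 clears that bar, so the firm operates.
With MC = 12 - 12x + 3x^2, P = MC on the upward-sloping part at x* = 4.
TR = 12·4 = 48. TC = 290 + 16 = 306. Profit = 48 − 306 = -£258.
By producing, the firm covers all variable cost plus £32 of fixed cost; shutting down would lose the full £290.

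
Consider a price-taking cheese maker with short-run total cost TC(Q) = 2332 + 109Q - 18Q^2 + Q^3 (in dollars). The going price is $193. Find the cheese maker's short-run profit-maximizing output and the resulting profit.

Profit = -$372 at Q = 14

AVC = 109 - 18Q + Q^2 has its minimum $28 at Q = 9; price $193 clears that bar, so the firm operates.
MC = 109 - 36Q + 3Q^2. Setting P = MC and taking the root on the rising branch gives Q* = 14.
TR = 193·14 = 2702. TC = 2332 + 742 = 3074. Profit = 2702 − 3074 = -$372.
That loss of $372 beats the $2332 the firm would lose by shutting down; producing recovers $1960 of fixed cost.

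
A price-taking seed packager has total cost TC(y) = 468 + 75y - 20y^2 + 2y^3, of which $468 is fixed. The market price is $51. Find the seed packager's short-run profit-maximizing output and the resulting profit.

Profit = -$324 at y = 6

AVC = 75 - 20y + 2y^2 has its minimum $25 at y = 5; price $51 clears that bar, so the firm operates.
With MC = 75 - 40y + 6y^2, P = MC on the upward-sloping part at y* = 6.
TR = 51·6 = 306. TC = 468 + 162 = 630. Profit = 306 − 630 = -$324.
Shutting down would mean losing the fixed cost of $468, so operating at a loss of $324 is better by $144.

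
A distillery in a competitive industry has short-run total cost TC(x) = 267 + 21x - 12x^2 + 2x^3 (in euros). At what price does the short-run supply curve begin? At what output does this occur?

€3 per unit, at x = 3

The shutdown price is the minimum of AVC. VC = 21x - 12x^2 + 2x^3, so AVC = 21 - 12x + 2x^2.
dAVC/dx = -12 + 4x = 0 gives x = 3. min AVC = 21 - 12·3 + 2·3^2 = 3.
The firm shuts down for any P below €3.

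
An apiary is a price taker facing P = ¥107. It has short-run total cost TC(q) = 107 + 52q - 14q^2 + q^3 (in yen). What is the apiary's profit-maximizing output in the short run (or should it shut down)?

Variable cost is VC = 52q - 14q^2 + q^3, so AVC = VC/q = 52 - 14q + q^2 and MC = dTC/dq = 52 - 28q + 3q^2.
AVC is minimized where dAVC/dq = -14 + 2q = 0, at q = 7; min AVC = 52 - 14·7 + 7^2 = ¥3.
Because ¥107 ≥ ¥3, revenue can cover variable cost; the firm operates.
Solving P = MC: -55 - 28q + 3q^2 = 0 ⇒ q = -5/3 or 11. On the upward-sloping branch, q* = 11.
Check: AVC at q = 11 is ¥19 ≤ P, so revenue covers variable cost.
Profit = P·q − TC = 107·11 − 316 = ¥861.

Produce at q = 11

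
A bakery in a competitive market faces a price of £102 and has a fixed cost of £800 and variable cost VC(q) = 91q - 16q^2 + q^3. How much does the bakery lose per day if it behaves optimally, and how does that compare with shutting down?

Profit = -£74 at q = 11

AVC = 91 - 16q + q^2 has its minimum £27 at q = 8; price £102 clears that bar, so the firm operates.
MC = 91 - 32q + 3q^2. Setting P = MC and taking the root on the rising branch gives q* = 11.
TR = 102·11 = 1122. TC = 800 + 396 = 1196. Profit = 1122 − 1196 = -£74.
Shutting down would mean losing the fixed cost of £800, so operating at a loss of £74 is better by £726.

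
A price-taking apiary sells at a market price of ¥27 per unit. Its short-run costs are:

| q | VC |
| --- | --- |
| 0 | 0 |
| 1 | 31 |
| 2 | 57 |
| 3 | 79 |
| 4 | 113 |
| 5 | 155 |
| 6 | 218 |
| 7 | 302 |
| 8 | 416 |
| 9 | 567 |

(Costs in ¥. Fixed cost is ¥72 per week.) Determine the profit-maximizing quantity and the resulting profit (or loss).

q = 3; profit = -¥70

Compute π = P·q − TC at each output: q=0: -72; q=1: -76; q=2: -75; q=3: -70; q=4: -77; q=5: -92; q=6: -128; q=7: -185; q=8: -272; q=9: -396.
Profit is maximized at q = 3. AVC there is 79/3 = ¥26.33 ≤ P, so producing beats shutting down (which would give -¥72).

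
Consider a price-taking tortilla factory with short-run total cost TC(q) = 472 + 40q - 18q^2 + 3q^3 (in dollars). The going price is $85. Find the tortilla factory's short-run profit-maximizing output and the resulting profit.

Profit = -$172 at q = 5

AVC = 40 - 18q + 3q^2 has its minimum $13 at q = 3; price $85 clears that bar, so the firm operates.
With MC = 40 - 36q + 9q^2, P = MC on the upward-sloping part at q* = 5.
TR = 85·5 = 425. TC = 472 + 125 = 597. Profit = 425 − 597 = -$172.
By producing, the firm covers all variable cost plus $300 of fixed cost; shutting down would lose the full $472.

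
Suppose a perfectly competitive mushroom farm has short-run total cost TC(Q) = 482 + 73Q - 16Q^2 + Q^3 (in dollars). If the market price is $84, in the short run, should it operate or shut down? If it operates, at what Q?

Produce at Q = 11

From TC, MC = TC'(Q) = 73 - 32Q + 3Q^2 and AVC = VC/Q = 73 - 16Q + Q^2.
AVC hits its minimum where MC = AVC, at Q = 8, giving min AVC = 73 - 16·8 + 8^2 = $9.
Because $84 ≥ $9, revenue can cover variable cost; the firm operates.
P = MC gives -11 - 32Q + 3Q^2 = 0, with roots -1/3 and 11. Take the larger (rising MC): Q* = 11.
Check: AVC at Q = 11 is $18 ≤ P, so revenue covers variable cost.
Profit = P·Q − TC = 84·11 − 680 = $244.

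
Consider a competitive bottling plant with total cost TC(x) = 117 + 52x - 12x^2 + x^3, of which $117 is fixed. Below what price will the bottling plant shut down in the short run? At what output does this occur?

The firm shuts down when price falls below the minimum of average variable cost. AVC = VC/x = 52 - 12x + x^2.
At the minimum of AVC, MC = AVC. MC = 52 - 24x + 3x^2; setting MC = AVC gives 2x^2 - 12x = 0, so x = 6. min AVC = 16.
So the shutdown price is $16.

$16 per unit, at x = 6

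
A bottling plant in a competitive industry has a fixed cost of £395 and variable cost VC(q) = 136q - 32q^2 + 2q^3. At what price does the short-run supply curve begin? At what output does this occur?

Short-run supply begins at min AVC. From VC = 136q - 32q^2 + 2q^3, AVC = 136 - 32q + 2q^2.
At the minimum of AVC, MC = AVC. MC = 136 - 64q + 6q^2; setting MC = AVC gives 4q^2 - 32q = 0, so q = 8. min AVC = 8.
So the shutdown price is £8.

£8 per unit, at q = 8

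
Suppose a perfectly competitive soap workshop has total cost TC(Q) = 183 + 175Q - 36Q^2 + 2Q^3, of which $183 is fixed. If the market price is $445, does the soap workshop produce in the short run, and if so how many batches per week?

Variable cost is VC = 175Q - 36Q^2 + 2Q^3, so AVC = VC/Q = 175 - 36Q + 2Q^2 and MC = dTC/dQ = 175 - 72Q + 6Q^2.
AVC is minimized where dAVC/dQ = -36 + 4Q = 0, at Q = 9; min AVC = 175 - 36·9 + 2·9^2 = $13.
P = $445 exceeds min AVC = $13, so the firm stays open.
P = MC gives -270 - 72Q + 6Q^2 = 0, with roots -3 and 15. Take the larger (rising MC): Q* = 15.
Check: AVC at Q = 15 is $85 ≤ P, so revenue covers variable cost.
Profit = P·Q − TC = 445·15 − 1458 = $5217.

Produce at Q = 15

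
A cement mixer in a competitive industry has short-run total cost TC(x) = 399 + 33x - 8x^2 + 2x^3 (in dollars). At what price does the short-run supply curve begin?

Short-run supply begins at min AVC. From VC = 33x - 8x^2 + 2x^3, AVC = 33 - 8x + 2x^2.
At the minimum of AVC, MC = AVC. MC = 33 - 16x + 6x^2; setting MC = AVC gives 4x^2 - 8x = 0, so x = 2. min AVC = 25.
The firm shuts down for any P below $25.

$25 per unit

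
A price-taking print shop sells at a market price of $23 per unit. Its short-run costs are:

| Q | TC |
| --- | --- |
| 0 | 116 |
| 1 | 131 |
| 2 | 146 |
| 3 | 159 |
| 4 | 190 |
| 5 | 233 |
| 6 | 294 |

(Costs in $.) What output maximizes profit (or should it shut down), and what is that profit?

Profit at each row (π = 23Q − TC): Q=0: -116; Q=1: -108; Q=2: -100; Q=3: -90; Q=4: -98; Q=5: -118; Q=6: -156.
Profit is maximized at Q = 3. AVC there is 43/3 = $14.33 ≤ P, so producing beats shutting down (which would give -$116).

Q = 3; profit = -$90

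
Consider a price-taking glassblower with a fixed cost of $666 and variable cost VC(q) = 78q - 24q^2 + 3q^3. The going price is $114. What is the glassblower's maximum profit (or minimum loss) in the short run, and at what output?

Profit = -$234 at q = 6

AVC = 78 - 24q + 3q^2 has its minimum $30 at q = 4; price $114 clears that bar, so the firm operates.
With MC = 78 - 48q + 9q^2, P = MC on the upward-sloping part at q* = 6.
TR = 114·6 = 684. TC = 666 + 252 = 918. Profit = 684 − 918 = -$234.
That loss of $234 beats the $666 the firm would lose by shutting down; producing recovers $432 of fixed cost.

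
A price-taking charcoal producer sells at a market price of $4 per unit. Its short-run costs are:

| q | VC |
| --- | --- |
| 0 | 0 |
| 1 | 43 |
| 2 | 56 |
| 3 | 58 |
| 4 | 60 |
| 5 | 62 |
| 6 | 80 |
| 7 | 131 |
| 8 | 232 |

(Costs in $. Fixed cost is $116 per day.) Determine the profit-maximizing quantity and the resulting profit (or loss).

Tabulate TR − TC: q=0: -116; q=1: -155; q=2: -164; q=3: -162; q=4: -160; q=5: -158; q=6: -172; q=7: -219; q=8: -316.
Profit is highest at q = 0. Equivalently, the lowest AVC in the table is 62/5 ≈ $12.40 at q = 5, and P = $4 falls below it — price never covers variable cost, so the firm shuts down and loses only its fixed cost.

q = 0 (shut down); profit = -$116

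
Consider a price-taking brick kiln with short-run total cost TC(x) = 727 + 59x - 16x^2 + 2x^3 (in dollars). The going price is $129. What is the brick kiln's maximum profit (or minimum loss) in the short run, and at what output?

AVC = 59 - 16x + 2x^2 has its minimum $27 at x = 4; price $129 clears that bar, so the firm operates.
MC = 59 - 32x + 6x^2. Setting P = MC and taking the root on the rising branch gives x* = 7.
TR = 129·7 = 903. TC = 727 + 315 = 1042. Profit = 903 − 1042 = -$139.
By producing, the firm covers all variable cost plus $588 of fixed cost; shutting down would lose the full $727.

Profit = -$139 at x = 7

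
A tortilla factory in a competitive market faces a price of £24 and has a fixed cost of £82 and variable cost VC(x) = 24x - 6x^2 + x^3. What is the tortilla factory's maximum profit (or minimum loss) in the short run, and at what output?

Profit = -£50 at x = 4

AVC = 24 - 6x + x^2 has its minimum £15 at x = 3; price £24 clears that bar, so the firm operates.
With MC = 24 - 12x + 3x^2, P = MC on the upward-sloping part at x* = 4.
TR = 24·4 = 96. TC = 82 + 64 = 146. Profit = 96 − 146 = -£50.
That loss of £50 beats the £82 the firm would lose by shutting down; producing recovers £32 of fixed cost.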